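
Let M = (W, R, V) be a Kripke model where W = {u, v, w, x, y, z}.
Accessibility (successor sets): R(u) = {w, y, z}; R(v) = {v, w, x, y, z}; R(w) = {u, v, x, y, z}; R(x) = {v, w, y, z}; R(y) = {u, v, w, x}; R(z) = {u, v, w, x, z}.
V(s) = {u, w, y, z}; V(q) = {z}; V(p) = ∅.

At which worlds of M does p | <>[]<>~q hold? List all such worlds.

Let φ = p | <>[]<>~q. Evaluate φ at each world:
  u (successors {w, y, z}): φ is true.
  v (successors {v, w, x, y, z}): φ is true.
  w (successors {u, v, x, y, z}): φ is true.
  x (successors {v, w, y, z}): φ is true.
  y (successors {u, v, w, x}): φ is true.
  z (successors {u, v, w, x, z}): φ is true.
For instance, at u:
  At u: p is false, <>[]<>~q is true, so p | <>[]<>~q is true.
    At u: <>[]<>~q requires []<>~q at some successor in {w, y, z}.
      []<>~q holds at w, so <>[]<>~q is true at u.
Satisfying worlds: {u, v, w, x, y, z}

u, v, w, x, y, z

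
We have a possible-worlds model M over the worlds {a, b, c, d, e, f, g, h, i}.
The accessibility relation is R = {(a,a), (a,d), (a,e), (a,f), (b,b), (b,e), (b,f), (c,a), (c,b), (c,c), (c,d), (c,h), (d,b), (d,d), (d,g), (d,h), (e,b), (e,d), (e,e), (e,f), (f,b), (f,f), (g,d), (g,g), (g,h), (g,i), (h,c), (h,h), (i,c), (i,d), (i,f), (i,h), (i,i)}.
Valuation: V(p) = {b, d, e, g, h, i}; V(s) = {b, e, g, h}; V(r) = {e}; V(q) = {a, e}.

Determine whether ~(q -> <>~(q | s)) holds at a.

Recall that <>ψ holds at a world iff ψ holds at some accessible world.
At a: q -> <>~(q | s) is true, so ~(q -> <>~(q | s)) is false.
  At a: q is true, <>~(q | s) is true, so q -> <>~(q | s) is true.
    At a: <>~(q | s) requires ~(q | s) at some successor in {a, d, e, f}.
      ~(q | s) holds at d, so <>~(q | s) is true at a.

No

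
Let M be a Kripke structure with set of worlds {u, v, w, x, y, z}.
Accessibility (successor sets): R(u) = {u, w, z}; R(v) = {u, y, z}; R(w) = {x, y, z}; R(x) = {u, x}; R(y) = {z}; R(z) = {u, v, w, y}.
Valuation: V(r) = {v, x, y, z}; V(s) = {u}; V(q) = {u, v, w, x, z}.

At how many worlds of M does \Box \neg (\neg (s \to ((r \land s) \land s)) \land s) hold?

Let φ = \Box \neg (\neg (s \to ((r \land s) \land s)) \land s). Evaluate φ at each world:
  u (successors {u, w, z}): φ is false.
  v (successors {u, y, z}): φ is false.
  w (successors {x, y, z}): φ is true.
  x (successors {u, x}): φ is false.
  y (successors {z}): φ is true.
  z (successors {u, v, w, y}): φ is false.
For instance, at z:
  At z: \Box \neg (\neg (s \to ((r \land s) \land s)) \land s) requires \neg (\neg (s \to ((r \land s) \land s)) \land s) at every successor {u, v, w, y}.
    \neg (\neg (s \to ((r \land s) \land s)) \land s) fails at u, so \Box \neg (\neg (s \to ((r \land s) \land s)) \land s) is false at z.
Satisfying worlds: {w, y}

2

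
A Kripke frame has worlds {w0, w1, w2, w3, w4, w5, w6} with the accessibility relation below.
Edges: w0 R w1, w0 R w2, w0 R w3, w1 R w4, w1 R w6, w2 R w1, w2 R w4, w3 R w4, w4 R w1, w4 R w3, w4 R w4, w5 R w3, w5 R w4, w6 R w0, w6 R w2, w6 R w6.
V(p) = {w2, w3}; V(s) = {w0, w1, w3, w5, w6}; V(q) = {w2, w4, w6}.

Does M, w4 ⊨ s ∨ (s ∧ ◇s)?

At w4: s is false, s ∧ ◇s is false, so s ∨ (s ∧ ◇s) is false.
  At w4: s is false, ◇s is true, so s ∧ ◇s is false.
    At w4: ◇s requires s at some successor in {w1, w3, w4}.
      s holds at w1, so ◇s is true at w4.

No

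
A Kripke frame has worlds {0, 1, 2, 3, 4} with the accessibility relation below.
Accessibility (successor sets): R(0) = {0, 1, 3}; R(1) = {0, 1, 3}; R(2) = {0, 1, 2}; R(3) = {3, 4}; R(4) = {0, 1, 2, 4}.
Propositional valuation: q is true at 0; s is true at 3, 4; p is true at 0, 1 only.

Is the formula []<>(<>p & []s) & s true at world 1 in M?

No

At 1: []<>(<>p & []s) is false, s is false, so []<>(<>p & []s) & s is false.
  At 1: []<>(<>p & []s) requires <>(<>p & []s) at every successor {0, 1, 3}.
    <>(<>p & []s) fails at 0, so []<>(<>p & []s) is false at 1.
      At 0: <>(<>p & []s) requires <>p & []s at some successor in {0, 1, 3}.
        At 0: <>p & []s is false.
        At 1: <>p & []s is false.
        At 3: <>p & []s is false.
      So <>(<>p & []s) is false at 0.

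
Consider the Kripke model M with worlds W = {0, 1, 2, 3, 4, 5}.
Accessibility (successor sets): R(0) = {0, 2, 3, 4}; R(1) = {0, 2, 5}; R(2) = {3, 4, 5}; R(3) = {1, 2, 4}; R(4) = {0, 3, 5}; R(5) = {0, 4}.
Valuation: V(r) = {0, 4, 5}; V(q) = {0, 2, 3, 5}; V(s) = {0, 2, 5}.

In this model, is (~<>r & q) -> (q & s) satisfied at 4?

At 4: ~<>r & q is false, q & s is false, so (~<>r & q) -> (q & s) is true.
  At 4: ~<>r is false, q is false, so ~<>r & q is false.
    At 4: <>r is true, so ~<>r is false.
      At 4: <>r requires r at some successor in {0, 3, 5}.
        r holds at 0, so <>r is true at 4.

Yes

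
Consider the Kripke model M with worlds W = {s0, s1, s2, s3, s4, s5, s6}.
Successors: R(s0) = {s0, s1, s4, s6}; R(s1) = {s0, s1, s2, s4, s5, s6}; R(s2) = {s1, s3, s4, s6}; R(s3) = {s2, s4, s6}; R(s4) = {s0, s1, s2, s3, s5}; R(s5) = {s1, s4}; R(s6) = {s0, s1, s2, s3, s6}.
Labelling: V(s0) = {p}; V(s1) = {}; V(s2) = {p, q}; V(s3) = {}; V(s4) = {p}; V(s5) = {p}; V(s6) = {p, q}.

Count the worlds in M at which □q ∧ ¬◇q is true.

0

Let φ = □q ∧ ¬◇q. Evaluate φ at each world:
  s0 (successors {s0, s1, s4, s6}): φ is false.
  s1 (successors {s0, s1, s2, s4, s5, s6}): φ is false.
  s2 (successors {s1, s3, s4, s6}): φ is false.
  s3 (successors {s2, s4, s6}): φ is false.
  s4 (successors {s0, s1, s2, s3, s5}): φ is false.
  s5 (successors {s1, s4}): φ is false.
  s6 (successors {s0, s1, s2, s3, s6}): φ is false.
For instance, at s0:
  At s0: □q is false, ¬◇q is false, so □q ∧ ¬◇q is false.
    At s0: □q requires q at every successor {s0, s1, s4, s6}.
      q fails at s0, so □q is false at s0.
    At s0: ◇q is true, so ¬◇q is false.
      At s0: ◇q requires q at some successor in {s0, s1, s4, s6}.
        q holds at s6, so ◇q is true at s0.
Satisfying worlds: none.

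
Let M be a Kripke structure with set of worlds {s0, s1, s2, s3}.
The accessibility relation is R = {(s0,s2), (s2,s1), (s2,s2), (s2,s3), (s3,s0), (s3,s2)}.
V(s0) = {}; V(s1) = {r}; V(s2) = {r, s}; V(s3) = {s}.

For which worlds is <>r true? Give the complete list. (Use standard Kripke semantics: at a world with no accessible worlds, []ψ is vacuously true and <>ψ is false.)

Let φ = <>r. Evaluate φ at each world:
  s0 (successors {s2}): φ is true.
  s1 (successors ∅): φ is false.
  s2 (successors {s1, s2, s3}): φ is true.
  s3 (successors {s0, s2}): φ is true.
For instance, at s2:
  At s2: <>r requires r at some successor in {s1, s2, s3}.
    r holds at s1, so <>r is true at s2.
Satisfying worlds: {s0, s2, s3}

s0, s2, s3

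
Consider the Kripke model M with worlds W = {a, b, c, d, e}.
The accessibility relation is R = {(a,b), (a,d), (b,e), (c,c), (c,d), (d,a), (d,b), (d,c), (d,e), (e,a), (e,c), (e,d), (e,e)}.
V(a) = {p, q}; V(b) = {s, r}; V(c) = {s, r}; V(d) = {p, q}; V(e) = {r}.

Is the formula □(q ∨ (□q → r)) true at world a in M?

At a: □(q ∨ (□q → r)) requires q ∨ (□q → r) at every successor {b, d}.
    At b: q is false, □q → r is true, so q ∨ (□q → r) is true.
      At b: □q is false, r is true, so □q → r is true.
    At d: q is true, □q → r is true, so q ∨ (□q → r) is true.
      At d: □q is false, r is false, so □q → r is true.
So □(q ∨ (□q → r)) is true at a.

Yes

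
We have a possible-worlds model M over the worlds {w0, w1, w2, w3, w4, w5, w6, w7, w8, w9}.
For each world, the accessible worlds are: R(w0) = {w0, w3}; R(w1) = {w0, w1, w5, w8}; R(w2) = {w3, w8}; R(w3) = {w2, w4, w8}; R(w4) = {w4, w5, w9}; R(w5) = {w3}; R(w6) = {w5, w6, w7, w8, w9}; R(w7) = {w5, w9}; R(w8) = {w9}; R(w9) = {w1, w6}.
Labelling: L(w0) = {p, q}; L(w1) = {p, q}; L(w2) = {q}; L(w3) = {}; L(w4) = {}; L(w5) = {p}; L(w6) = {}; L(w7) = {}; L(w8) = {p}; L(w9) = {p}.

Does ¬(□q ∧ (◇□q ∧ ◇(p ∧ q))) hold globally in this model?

Let φ = ¬(□q ∧ (◇□q ∧ ◇(p ∧ q))). Evaluate φ at each world:
  w0 (successors {w0, w3}): φ is true.
  w1 (successors {w0, w1, w5, w8}): φ is true.
  w2 (successors {w3, w8}): φ is true.
  w3 (successors {w2, w4, w8}): φ is true.
  w4 (successors {w4, w5, w9}): φ is true.
  w5 (successors {w3}): φ is true.
  w6 (successors {w5, w6, w7, w8, w9}): φ is true.
  w7 (successors {w5, w9}): φ is true.
  w8 (successors {w9}): φ is true.
  w9 (successors {w1, w6}): φ is true.
For instance, at w5:
  At w5: □q ∧ (◇□q ∧ ◇(p ∧ q)) is false, so ¬(□q ∧ (◇□q ∧ ◇(p ∧ q))) is true.
    At w5: □q is false, ◇□q ∧ ◇(p ∧ q) is false, so □q ∧ (◇□q ∧ ◇(p ∧ q)) is false.
      At w5: □q requires q at every successor {w3}.
        q fails at w3, so □q is false at w5.
      At w5: ◇□q is false, ◇(p ∧ q) is false, so ◇□q ∧ ◇(p ∧ q) is false.

Yes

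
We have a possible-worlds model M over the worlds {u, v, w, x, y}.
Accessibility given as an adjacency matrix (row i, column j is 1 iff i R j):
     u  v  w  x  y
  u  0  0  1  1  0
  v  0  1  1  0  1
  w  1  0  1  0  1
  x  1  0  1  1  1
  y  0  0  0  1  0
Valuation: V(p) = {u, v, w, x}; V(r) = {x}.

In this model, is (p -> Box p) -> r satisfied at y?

At y: p -> Box p is true, r is false, so (p -> Box p) -> r is false.
  At y: p is false, Box p is true, so p -> Box p is true.
    At y: Box p requires p at every successor {x}.
      At x: p is true.
    So Box p is true at y.

No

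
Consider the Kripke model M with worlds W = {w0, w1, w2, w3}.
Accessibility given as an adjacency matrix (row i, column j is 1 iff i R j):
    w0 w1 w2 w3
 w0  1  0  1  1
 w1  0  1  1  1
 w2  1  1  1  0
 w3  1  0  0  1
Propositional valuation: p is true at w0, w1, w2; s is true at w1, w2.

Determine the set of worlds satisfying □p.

w2

Recall that □ψ holds at a world iff ψ holds at every accessible world, and ◇ψ holds iff ψ holds at some accessible world.
Let φ = □p. Evaluate φ at each world:
  w0 (successors {w0, w2, w3}): φ is false.
  w1 (successors {w1, w2, w3}): φ is false.
  w2 (successors {w0, w1, w2}): φ is true.
  w3 (successors {w0, w3}): φ is false.
For instance, at w0:
  At w0: □p requires p at every successor {w0, w2, w3}.
    p fails at w3, so □p is false at w0.
Satisfying worlds: {w2}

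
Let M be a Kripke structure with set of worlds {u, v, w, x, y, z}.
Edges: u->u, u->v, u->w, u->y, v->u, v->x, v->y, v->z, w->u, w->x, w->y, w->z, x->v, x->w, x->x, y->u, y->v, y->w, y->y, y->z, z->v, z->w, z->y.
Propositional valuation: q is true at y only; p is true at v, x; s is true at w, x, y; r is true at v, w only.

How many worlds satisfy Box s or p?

Recall that Box ψ holds at a world iff ψ holds at every accessible world, and Dia ψ holds iff ψ holds at some accessible world.
Let φ = Box s or p. Evaluate φ at each world:
  u (successors {u, v, w, y}): φ is false.
  v (successors {u, x, y, z}): φ is true.
  w (successors {u, x, y, z}): φ is false.
  x (successors {v, w, x}): φ is true.
  y (successors {u, v, w, y, z}): φ is false.
  z (successors {v, w, y}): φ is false.
For instance, at w:
  At w: Box s is false, p is false, so Box s or p is false.
    At w: Box s requires s at every successor {u, x, y, z}.
      s fails at u, so Box s is false at w.
Satisfying worlds: {v, x}

2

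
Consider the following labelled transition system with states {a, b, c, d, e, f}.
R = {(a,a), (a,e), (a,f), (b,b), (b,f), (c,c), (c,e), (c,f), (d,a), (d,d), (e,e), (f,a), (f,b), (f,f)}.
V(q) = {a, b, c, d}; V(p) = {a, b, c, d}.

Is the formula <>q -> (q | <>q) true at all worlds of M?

Yes

Let φ = <>q -> (q | <>q). Evaluate φ at each world:
  a (successors {a, e, f}): φ is true.
  b (successors {b, f}): φ is true.
  c (successors {c, e, f}): φ is true.
  d (successors {a, d}): φ is true.
  e (successors {e}): φ is true.
  f (successors {a, b, f}): φ is true.
For instance, at e:
  At e: <>q is false, q | <>q is false, so <>q -> (q | <>q) is true.
    At e: <>q requires q at some successor in {e}.
      At e: q is false.
    So <>q is false at e.
    At e: q is false, <>q is false, so q | <>q is false.
      At e: <>q requires q at some successor in {e}.
        At e: q is false.
      So <>q is false at e.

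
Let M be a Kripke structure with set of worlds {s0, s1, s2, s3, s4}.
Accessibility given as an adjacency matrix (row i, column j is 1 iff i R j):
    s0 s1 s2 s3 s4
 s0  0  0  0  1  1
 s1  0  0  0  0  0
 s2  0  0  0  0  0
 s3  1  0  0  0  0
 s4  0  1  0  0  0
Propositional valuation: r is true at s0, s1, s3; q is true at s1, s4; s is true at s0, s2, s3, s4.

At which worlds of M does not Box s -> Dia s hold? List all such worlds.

s0, s1, s2, s3

Let φ = not Box s -> Dia s. Evaluate φ at each world:
  s0 (successors {s3, s4}): φ is true.
  s1 (successors ∅): φ is true.
  s2 (successors ∅): φ is true.
  s3 (successors {s0}): φ is true.
  s4 (successors {s1}): φ is false.
For instance, at s3:
  At s3: not Box s is false, Dia s is true, so not Box s -> Dia s is true.
    At s3: Box s is true, so not Box s is false.
      At s3: Box s requires s at every successor {s0}.
        At s0: s is true.
      So Box s is true at s3.
    At s3: Dia s requires s at some successor in {s0}.
      s holds at s0, so Dia s is true at s3.
Satisfying worlds: {s0, s1, s2, s3}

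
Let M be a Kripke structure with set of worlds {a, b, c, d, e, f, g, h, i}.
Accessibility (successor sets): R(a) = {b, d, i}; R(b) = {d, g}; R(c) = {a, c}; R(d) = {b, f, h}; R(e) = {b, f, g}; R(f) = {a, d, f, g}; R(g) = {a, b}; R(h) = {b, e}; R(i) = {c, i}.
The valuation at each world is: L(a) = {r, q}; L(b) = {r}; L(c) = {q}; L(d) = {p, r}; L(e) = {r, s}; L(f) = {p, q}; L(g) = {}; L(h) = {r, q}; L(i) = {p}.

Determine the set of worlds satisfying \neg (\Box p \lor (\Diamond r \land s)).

Recall that \Box ψ holds at a world iff ψ holds at every accessible world, and \Diamond ψ holds iff ψ holds at some accessible world.
Let φ = \neg (\Box p \lor (\Diamond r \land s)). Evaluate φ at each world:
  a (successors {b, d, i}): φ is true.
  b (successors {d, g}): φ is true.
  c (successors {a, c}): φ is true.
  d (successors {b, f, h}): φ is true.
  e (successors {b, f, g}): φ is false.
  f (successors {a, d, f, g}): φ is true.
  g (successors {a, b}): φ is true.
  h (successors {b, e}): φ is true.
  i (successors {c, i}): φ is true.
For instance, at e:
  At e: \Box p \lor (\Diamond r \land s) is true, so \neg (\Box p \lor (\Diamond r \land s)) is false.
    At e: \Box p is false, \Diamond r \land s is true, so \Box p \lor (\Diamond r \land s) is true.
      At e: \Box p requires p at every successor {b, f, g}.
        p fails at b, so \Box p is false at e.
      At e: \Diamond r is true, s is true, so \Diamond r \land s is true.
Satisfying worlds: {a, b, c, d, f, g, h, i}

a, b, c, d, f, g, h, i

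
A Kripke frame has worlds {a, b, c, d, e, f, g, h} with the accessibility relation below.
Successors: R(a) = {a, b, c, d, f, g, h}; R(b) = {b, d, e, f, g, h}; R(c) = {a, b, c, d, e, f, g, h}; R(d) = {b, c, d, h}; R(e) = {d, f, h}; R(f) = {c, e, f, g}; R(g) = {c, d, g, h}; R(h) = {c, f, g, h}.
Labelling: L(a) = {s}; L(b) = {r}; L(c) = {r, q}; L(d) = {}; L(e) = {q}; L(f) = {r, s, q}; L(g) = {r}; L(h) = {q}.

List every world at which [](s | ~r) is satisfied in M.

e

Let φ = [](s | ~r). Evaluate φ at each world:
  a (successors {a, b, c, d, f, g, h}): φ is false.
  b (successors {b, d, e, f, g, h}): φ is false.
  c (successors {a, b, c, d, e, f, g, h}): φ is false.
  d (successors {b, c, d, h}): φ is false.
  e (successors {d, f, h}): φ is true.
  f (successors {c, e, f, g}): φ is false.
  g (successors {c, d, g, h}): φ is false.
  h (successors {c, f, g, h}): φ is false.
For instance, at d:
  At d: [](s | ~r) requires s | ~r at every successor {b, c, d, h}.
    s | ~r fails at b, so [](s | ~r) is false at d.
Satisfying worlds: {e}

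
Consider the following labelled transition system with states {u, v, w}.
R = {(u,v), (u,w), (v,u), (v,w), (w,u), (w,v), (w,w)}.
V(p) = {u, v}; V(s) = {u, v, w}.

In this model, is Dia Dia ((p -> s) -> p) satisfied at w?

Yes

Recall that Dia ψ holds at a world iff ψ holds at some accessible world.
At w: Dia Dia ((p -> s) -> p) requires Dia ((p -> s) -> p) at some successor in {u, v, w}.
  Dia ((p -> s) -> p) holds at u, so Dia Dia ((p -> s) -> p) is true at w.
    At u: Dia ((p -> s) -> p) requires (p -> s) -> p at some successor in {v, w}.
      (p -> s) -> p holds at v, so Dia ((p -> s) -> p) is true at u.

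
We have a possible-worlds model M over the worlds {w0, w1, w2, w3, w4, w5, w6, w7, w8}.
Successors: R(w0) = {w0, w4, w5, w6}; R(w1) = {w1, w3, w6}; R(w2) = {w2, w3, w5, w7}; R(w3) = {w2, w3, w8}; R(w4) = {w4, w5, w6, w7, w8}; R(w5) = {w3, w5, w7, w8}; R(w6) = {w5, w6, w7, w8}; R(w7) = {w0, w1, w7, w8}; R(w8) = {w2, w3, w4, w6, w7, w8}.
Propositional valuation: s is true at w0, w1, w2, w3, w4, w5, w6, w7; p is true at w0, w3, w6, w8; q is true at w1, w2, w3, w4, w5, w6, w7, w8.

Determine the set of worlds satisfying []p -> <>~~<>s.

Recall that []ψ holds at a world iff ψ holds at every accessible world, and <>ψ holds iff ψ holds at some accessible world.
Let φ = []p -> <>~~<>s. Evaluate φ at each world:
  w0 (successors {w0, w4, w5, w6}): φ is true.
  w1 (successors {w1, w3, w6}): φ is true.
  w2 (successors {w2, w3, w5, w7}): φ is true.
  w3 (successors {w2, w3, w8}): φ is true.
  w4 (successors {w4, w5, w6, w7, w8}): φ is true.
  w5 (successors {w3, w5, w7, w8}): φ is true.
  w6 (successors {w5, w6, w7, w8}): φ is true.
  w7 (successors {w0, w1, w7, w8}): φ is true.
  w8 (successors {w2, w3, w4, w6, w7, w8}): φ is true.
For instance, at w3:
  At w3: []p is false, <>~~<>s is true, so []p -> <>~~<>s is true.
    At w3: []p requires p at every successor {w2, w3, w8}.
      p fails at w2, so []p is false at w3.
    At w3: <>~~<>s requires ~~<>s at some successor in {w2, w3, w8}.
      ~~<>s holds at w2, so <>~~<>s is true at w3.
Satisfying worlds: {w0, w1, w2, w3, w4, w5, w6, w7, w8}

w0, w1, w2, w3, w4, w5, w6, w7, w8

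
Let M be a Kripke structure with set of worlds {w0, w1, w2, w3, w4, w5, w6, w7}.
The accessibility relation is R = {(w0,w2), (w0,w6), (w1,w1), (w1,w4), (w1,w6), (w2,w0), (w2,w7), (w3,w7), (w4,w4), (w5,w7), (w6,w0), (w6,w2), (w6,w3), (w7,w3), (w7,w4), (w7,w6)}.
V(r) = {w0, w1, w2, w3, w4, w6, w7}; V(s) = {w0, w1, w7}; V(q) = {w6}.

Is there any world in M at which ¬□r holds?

No

Let φ = ¬□r. Evaluate φ at each world:
  w0 (successors {w2, w6}): φ is false.
  w1 (successors {w1, w4, w6}): φ is false.
  w2 (successors {w0, w7}): φ is false.
  w3 (successors {w7}): φ is false.
  w4 (successors {w4}): φ is false.
  w5 (successors {w7}): φ is false.
  w6 (successors {w0, w2, w3}): φ is false.
  w7 (successors {w3, w4, w6}): φ is false.
For instance, at w2:
  At w2: □r is true, so ¬□r is false.
    At w2: □r requires r at every successor {w0, w7}.
      At w0: r is true.
      At w7: r is true.
    So □r is true at w2.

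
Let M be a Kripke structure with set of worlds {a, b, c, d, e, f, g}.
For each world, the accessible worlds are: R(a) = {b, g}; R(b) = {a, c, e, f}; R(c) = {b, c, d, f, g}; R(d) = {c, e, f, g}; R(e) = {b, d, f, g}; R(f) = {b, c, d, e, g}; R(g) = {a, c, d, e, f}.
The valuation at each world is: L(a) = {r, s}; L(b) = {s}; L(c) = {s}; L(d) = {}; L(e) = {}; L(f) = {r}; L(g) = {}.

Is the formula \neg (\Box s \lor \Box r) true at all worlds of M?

Yes

Recall that \Box ψ holds at a world iff ψ holds at every accessible world, and \Diamond ψ holds iff ψ holds at some accessible world.
Let φ = \neg (\Box s \lor \Box r). Evaluate φ at each world:
  a (successors {b, g}): φ is true.
  b (successors {a, c, e, f}): φ is true.
  c (successors {b, c, d, f, g}): φ is true.
  d (successors {c, e, f, g}): φ is true.
  e (successors {b, d, f, g}): φ is true.
  f (successors {b, c, d, e, g}): φ is true.
  g (successors {a, c, d, e, f}): φ is true.
For instance, at d:
  At d: \Box s \lor \Box r is false, so \neg (\Box s \lor \Box r) is true.
    At d: \Box s is false, \Box r is false, so \Box s \lor \Box r is false.
      At d: \Box s requires s at every successor {c, e, f, g}.
        s fails at e, so \Box s is false at d.
      At d: \Box r requires r at every successor {c, e, f, g}.
        r fails at c, so \Box r is false at d.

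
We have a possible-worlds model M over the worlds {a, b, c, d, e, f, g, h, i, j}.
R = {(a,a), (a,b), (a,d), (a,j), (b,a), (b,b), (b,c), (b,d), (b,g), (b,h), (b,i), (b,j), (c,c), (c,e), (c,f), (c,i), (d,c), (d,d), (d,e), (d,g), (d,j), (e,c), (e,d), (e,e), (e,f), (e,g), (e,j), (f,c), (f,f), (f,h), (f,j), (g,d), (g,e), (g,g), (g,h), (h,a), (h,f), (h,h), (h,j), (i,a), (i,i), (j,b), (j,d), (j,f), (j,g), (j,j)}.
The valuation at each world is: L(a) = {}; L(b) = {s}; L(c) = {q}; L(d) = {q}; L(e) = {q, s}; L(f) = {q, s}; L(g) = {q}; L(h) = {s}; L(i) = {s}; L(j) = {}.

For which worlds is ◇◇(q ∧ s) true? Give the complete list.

a, b, c, d, e, f, g, h, j

Recall that ◇ψ holds at a world iff ψ holds at some accessible world.
Let φ = ◇◇(q ∧ s). Evaluate φ at each world:
  a (successors {a, b, d, j}): φ is true.
  b (successors {a, b, c, d, g, h, i, j}): φ is true.
  c (successors {c, e, f, i}): φ is true.
  d (successors {c, d, e, g, j}): φ is true.
  e (successors {c, d, e, f, g, j}): φ is true.
  f (successors {c, f, h, j}): φ is true.
  g (successors {d, e, g, h}): φ is true.
  h (successors {a, f, h, j}): φ is true.
  i (successors {a, i}): φ is false.
  j (successors {b, d, f, g, j}): φ is true.
For instance, at i:
  At i: ◇◇(q ∧ s) requires ◇(q ∧ s) at some successor in {a, i}.
    At a: ◇(q ∧ s) is false.
    At i: ◇(q ∧ s) is false.
  So ◇◇(q ∧ s) is false at i.
Satisfying worlds: {a, b, c, d, e, f, g, h, j}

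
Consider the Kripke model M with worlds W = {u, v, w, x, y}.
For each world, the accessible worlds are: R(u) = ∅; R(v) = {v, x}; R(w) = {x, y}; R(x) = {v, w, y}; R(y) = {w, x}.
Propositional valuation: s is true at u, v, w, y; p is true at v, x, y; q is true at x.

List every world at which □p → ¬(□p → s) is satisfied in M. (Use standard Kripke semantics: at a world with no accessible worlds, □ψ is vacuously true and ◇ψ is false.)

x, y

Recall that □ψ holds at a world iff ψ holds at every accessible world, and ◇ψ holds iff ψ holds at some accessible world.
Let φ = □p → ¬(□p → s). Evaluate φ at each world:
  u (successors ∅): φ is false.
  v (successors {v, x}): φ is false.
  w (successors {x, y}): φ is false.
  x (successors {v, w, y}): φ is true.
  y (successors {w, x}): φ is true.
For instance, at x:
  At x: □p is false, ¬(□p → s) is false, so □p → ¬(□p → s) is true.
    At x: □p requires p at every successor {v, w, y}.
      p fails at w, so □p is false at x.
    At x: □p → s is true, so ¬(□p → s) is false.
      At x: □p is false, s is false, so □p → s is true.
Satisfying worlds: {x, y}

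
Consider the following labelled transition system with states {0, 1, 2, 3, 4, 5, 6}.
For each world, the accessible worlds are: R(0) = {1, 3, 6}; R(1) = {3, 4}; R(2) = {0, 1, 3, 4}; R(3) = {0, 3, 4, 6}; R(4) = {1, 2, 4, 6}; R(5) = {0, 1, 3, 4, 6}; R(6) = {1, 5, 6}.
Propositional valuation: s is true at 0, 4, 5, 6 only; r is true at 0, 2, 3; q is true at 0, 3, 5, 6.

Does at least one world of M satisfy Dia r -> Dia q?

Recall that Dia ψ holds at a world iff ψ holds at some accessible world.
Let φ = Dia r -> Dia q. Evaluate φ at each world:
  0 (successors {1, 3, 6}): φ is true.
  1 (successors {3, 4}): φ is true.
  2 (successors {0, 1, 3, 4}): φ is true.
  3 (successors {0, 3, 4, 6}): φ is true.
  4 (successors {1, 2, 4, 6}): φ is true.
  5 (successors {0, 1, 3, 4, 6}): φ is true.
  6 (successors {1, 5, 6}): φ is true.
Detail at 0 (witness):
  At 0: Dia r is true, Dia q is true, so Dia r -> Dia q is true.
    At 0: Dia r requires r at some successor in {1, 3, 6}.
      r holds at 3, so Dia r is true at 0.
    At 0: Dia q requires q at some successor in {1, 3, 6}.
      q holds at 3, so Dia q is true at 0.

Yes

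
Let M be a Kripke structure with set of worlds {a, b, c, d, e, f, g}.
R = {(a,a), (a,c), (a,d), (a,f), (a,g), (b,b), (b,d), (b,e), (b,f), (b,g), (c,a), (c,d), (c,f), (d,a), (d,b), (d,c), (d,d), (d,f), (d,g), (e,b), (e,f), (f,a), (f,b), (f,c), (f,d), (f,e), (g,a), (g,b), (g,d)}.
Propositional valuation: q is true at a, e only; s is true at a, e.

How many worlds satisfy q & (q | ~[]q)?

2

Let φ = q & (q | ~[]q). Evaluate φ at each world:
  a (successors {a, c, d, f, g}): φ is true.
  b (successors {b, d, e, f, g}): φ is false.
  c (successors {a, d, f}): φ is false.
  d (successors {a, b, c, d, f, g}): φ is false.
  e (successors {b, f}): φ is true.
  f (successors {a, b, c, d, e}): φ is false.
  g (successors {a, b, d}): φ is false.
For instance, at c:
  At c: q is false, q | ~[]q is true, so q & (q | ~[]q) is false.
    At c: q is false, ~[]q is true, so q | ~[]q is true.
      At c: []q is false, so ~[]q is true.
Satisfying worlds: {a, e}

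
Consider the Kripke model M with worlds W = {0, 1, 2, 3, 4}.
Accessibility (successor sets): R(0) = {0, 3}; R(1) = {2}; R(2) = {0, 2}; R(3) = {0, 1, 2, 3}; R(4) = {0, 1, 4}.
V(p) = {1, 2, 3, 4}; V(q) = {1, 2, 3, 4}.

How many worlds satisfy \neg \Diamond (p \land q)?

Let φ = \neg \Diamond (p \land q). Evaluate φ at each world:
  0 (successors {0, 3}): φ is false.
  1 (successors {2}): φ is false.
  2 (successors {0, 2}): φ is false.
  3 (successors {0, 1, 2, 3}): φ is false.
  4 (successors {0, 1, 4}): φ is false.
For instance, at 2:
  At 2: \Diamond (p \land q) is true, so \neg \Diamond (p \land q) is false.
    At 2: \Diamond (p \land q) requires p \land q at some successor in {0, 2}.
      p \land q holds at 2, so \Diamond (p \land q) is true at 2.
Satisfying worlds: none.

0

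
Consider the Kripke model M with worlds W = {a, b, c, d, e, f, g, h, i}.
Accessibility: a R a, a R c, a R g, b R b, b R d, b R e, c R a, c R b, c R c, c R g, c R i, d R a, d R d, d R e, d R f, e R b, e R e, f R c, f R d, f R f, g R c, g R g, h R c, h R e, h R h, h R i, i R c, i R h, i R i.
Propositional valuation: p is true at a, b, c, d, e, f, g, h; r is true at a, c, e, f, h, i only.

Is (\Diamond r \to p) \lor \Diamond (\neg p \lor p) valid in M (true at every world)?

Yes

Let φ = (\Diamond r \to p) \lor \Diamond (\neg p \lor p). Evaluate φ at each world:
  a (successors {a, c, g}): φ is true.
  b (successors {b, d, e}): φ is true.
  c (successors {a, b, c, g, i}): φ is true.
  d (successors {a, d, e, f}): φ is true.
  e (successors {b, e}): φ is true.
  f (successors {c, d, f}): φ is true.
  g (successors {c, g}): φ is true.
  h (successors {c, e, h, i}): φ is true.
  i (successors {c, h, i}): φ is true.
For instance, at b:
  At b: \Diamond r \to p is true, \Diamond (\neg p \lor p) is true, so (\Diamond r \to p) \lor \Diamond (\neg p \lor p) is true.
    At b: \Diamond r is true, p is true, so \Diamond r \to p is true.
      At b: \Diamond r requires r at some successor in {b, d, e}.
        r holds at e, so \Diamond r is true at b.
    At b: \Diamond (\neg p \lor p) requires \neg p \lor p at some successor in {b, d, e}.
      \neg p \lor p holds at b, so \Diamond (\neg p \lor p) is true at b.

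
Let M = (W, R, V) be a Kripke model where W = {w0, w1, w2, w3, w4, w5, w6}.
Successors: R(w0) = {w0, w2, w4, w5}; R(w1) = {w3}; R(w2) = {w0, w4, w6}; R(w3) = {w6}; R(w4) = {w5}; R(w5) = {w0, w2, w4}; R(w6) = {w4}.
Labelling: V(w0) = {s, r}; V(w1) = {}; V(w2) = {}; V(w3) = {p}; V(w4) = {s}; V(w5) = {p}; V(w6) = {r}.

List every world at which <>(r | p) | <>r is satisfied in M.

w0, w1, w2, w3, w4, w5

Recall that <>ψ holds at a world iff ψ holds at some accessible world.
Let φ = <>(r | p) | <>r. Evaluate φ at each world:
  w0 (successors {w0, w2, w4, w5}): φ is true.
  w1 (successors {w3}): φ is true.
  w2 (successors {w0, w4, w6}): φ is true.
  w3 (successors {w6}): φ is true.
  w4 (successors {w5}): φ is true.
  w5 (successors {w0, w2, w4}): φ is true.
  w6 (successors {w4}): φ is false.
For instance, at w5:
  At w5: <>(r | p) is true, <>r is true, so <>(r | p) | <>r is true.
    At w5: <>(r | p) requires r | p at some successor in {w0, w2, w4}.
      r | p holds at w0, so <>(r | p) is true at w5.
    At w5: <>r requires r at some successor in {w0, w2, w4}.
      r holds at w0, so <>r is true at w5.
Satisfying worlds: {w0, w1, w2, w3, w4, w5}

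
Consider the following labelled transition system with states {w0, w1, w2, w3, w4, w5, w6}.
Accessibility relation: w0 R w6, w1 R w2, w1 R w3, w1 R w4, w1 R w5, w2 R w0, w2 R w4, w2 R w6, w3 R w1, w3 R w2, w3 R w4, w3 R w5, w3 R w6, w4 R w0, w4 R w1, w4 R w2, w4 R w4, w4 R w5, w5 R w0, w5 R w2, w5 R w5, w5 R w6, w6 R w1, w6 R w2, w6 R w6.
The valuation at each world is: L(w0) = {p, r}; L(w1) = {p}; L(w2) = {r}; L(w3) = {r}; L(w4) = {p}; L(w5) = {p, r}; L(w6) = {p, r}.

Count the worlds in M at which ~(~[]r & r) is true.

4

Let φ = ~(~[]r & r). Evaluate φ at each world:
  w0 (successors {w6}): φ is true.
  w1 (successors {w2, w3, w4, w5}): φ is true.
  w2 (successors {w0, w4, w6}): φ is false.
  w3 (successors {w1, w2, w4, w5, w6}): φ is false.
  w4 (successors {w0, w1, w2, w4, w5}): φ is true.
  w5 (successors {w0, w2, w5, w6}): φ is true.
  w6 (successors {w1, w2, w6}): φ is false.
For instance, at w1:
  At w1: ~[]r & r is false, so ~(~[]r & r) is true.
    At w1: ~[]r is true, r is false, so ~[]r & r is false.
      At w1: []r is false, so ~[]r is true.
Satisfying worlds: {w0, w1, w4, w5}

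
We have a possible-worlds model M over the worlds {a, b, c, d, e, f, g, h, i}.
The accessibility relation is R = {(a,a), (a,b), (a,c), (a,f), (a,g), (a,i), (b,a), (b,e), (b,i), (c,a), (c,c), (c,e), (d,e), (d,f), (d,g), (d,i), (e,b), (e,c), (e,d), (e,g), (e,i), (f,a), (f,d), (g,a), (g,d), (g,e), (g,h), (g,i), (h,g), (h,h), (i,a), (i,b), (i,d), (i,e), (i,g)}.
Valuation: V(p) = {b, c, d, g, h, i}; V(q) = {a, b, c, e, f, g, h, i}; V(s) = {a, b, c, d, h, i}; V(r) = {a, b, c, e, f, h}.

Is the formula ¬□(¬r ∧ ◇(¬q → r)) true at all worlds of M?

Yes

Recall that □ψ holds at a world iff ψ holds at every accessible world, and ◇ψ holds iff ψ holds at some accessible world.
Let φ = ¬□(¬r ∧ ◇(¬q → r)). Evaluate φ at each world:
  a (successors {a, b, c, f, g, i}): φ is true.
  b (successors {a, e, i}): φ is true.
  c (successors {a, c, e}): φ is true.
  d (successors {e, f, g, i}): φ is true.
  e (successors {b, c, d, g, i}): φ is true.
  f (successors {a, d}): φ is true.
  g (successors {a, d, e, h, i}): φ is true.
  h (successors {g, h}): φ is true.
  i (successors {a, b, d, e, g}): φ is true.
For instance, at i:
  At i: □(¬r ∧ ◇(¬q → r)) is false, so ¬□(¬r ∧ ◇(¬q → r)) is true.
    At i: □(¬r ∧ ◇(¬q → r)) requires ¬r ∧ ◇(¬q → r) at every successor {a, b, d, e, g}.
      ¬r ∧ ◇(¬q → r) fails at a, so □(¬r ∧ ◇(¬q → r)) is false at i.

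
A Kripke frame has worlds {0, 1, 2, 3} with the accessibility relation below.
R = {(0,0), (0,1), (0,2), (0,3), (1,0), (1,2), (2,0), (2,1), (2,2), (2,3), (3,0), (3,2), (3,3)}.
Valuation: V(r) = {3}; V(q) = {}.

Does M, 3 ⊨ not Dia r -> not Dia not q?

Yes

At 3: not Dia r is false, not Dia not q is false, so not Dia r -> not Dia not q is true.
  At 3: Dia r is true, so not Dia r is false.
    At 3: Dia r requires r at some successor in {0, 2, 3}.
      r holds at 3, so Dia r is true at 3.
  At 3: Dia not q is true, so not Dia not q is false.
    At 3: Dia not q requires not q at some successor in {0, 2, 3}.
      not q holds at 0, so Dia not q is true at 3.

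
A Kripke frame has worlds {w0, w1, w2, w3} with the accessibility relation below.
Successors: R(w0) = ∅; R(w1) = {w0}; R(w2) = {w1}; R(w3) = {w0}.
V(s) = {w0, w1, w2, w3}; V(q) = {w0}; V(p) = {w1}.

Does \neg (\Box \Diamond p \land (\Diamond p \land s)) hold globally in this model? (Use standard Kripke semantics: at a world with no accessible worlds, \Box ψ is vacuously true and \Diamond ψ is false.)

Yes

Let φ = \neg (\Box \Diamond p \land (\Diamond p \land s)). Evaluate φ at each world:
  w0 (successors ∅): φ is true.
  w1 (successors {w0}): φ is true.
  w2 (successors {w1}): φ is true.
  w3 (successors {w0}): φ is true.
For instance, at w3:
  At w3: \Box \Diamond p \land (\Diamond p \land s) is false, so \neg (\Box \Diamond p \land (\Diamond p \land s)) is true.
    At w3: \Box \Diamond p is false, \Diamond p \land s is false, so \Box \Diamond p \land (\Diamond p \land s) is false.
      At w3: \Box \Diamond p requires \Diamond p at every successor {w0}.
        \Diamond p fails at w0, so \Box \Diamond p is false at w3.
      At w3: \Diamond p is false, s is true, so \Diamond p \land s is false.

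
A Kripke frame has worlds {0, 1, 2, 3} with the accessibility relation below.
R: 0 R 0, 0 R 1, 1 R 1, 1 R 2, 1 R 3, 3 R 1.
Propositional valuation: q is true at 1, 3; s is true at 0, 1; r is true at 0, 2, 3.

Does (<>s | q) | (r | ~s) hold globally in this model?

Let φ = (<>s | q) | (r | ~s). Evaluate φ at each world:
  0 (successors {0, 1}): φ is true.
  1 (successors {1, 2, 3}): φ is true.
  2 (successors ∅): φ is true.
  3 (successors {1}): φ is true.
For instance, at 0:
  At 0: <>s | q is true, r | ~s is true, so (<>s | q) | (r | ~s) is true.
    At 0: <>s is true, q is false, so <>s | q is true.
      At 0: <>s requires s at some successor in {0, 1}.
        s holds at 0, so <>s is true at 0.

Yes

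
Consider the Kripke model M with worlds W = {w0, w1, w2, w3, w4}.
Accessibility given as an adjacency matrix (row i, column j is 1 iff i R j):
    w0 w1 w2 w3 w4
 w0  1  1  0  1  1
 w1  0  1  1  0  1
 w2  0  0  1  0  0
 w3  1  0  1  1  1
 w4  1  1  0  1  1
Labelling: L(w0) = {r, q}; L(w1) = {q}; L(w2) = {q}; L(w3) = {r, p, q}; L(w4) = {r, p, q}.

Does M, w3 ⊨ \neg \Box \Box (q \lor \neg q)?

Recall that \Box ψ holds at a world iff ψ holds at every accessible world, and \Diamond ψ holds iff ψ holds at some accessible world.
At w3: \Box \Box (q \lor \neg q) is true, so \neg \Box \Box (q \lor \neg q) is false.
  At w3: \Box \Box (q \lor \neg q) requires \Box (q \lor \neg q) at every successor {w0, w2, w3, w4}.
    At w0: \Box (q \lor \neg q) is true.
    At w2: \Box (q \lor \neg q) is true.
    At w3: \Box (q \lor \neg q) is true.
    At w4: \Box (q \lor \neg q) is true.
  So \Box \Box (q \lor \neg q) is true at w3.

No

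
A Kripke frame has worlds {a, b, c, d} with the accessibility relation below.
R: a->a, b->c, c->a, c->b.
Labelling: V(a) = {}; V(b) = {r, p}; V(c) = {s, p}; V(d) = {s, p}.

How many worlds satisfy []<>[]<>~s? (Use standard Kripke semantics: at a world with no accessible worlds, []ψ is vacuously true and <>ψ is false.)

Let φ = []<>[]<>~s. Evaluate φ at each world:
  a (successors {a}): φ is true.
  b (successors {c}): φ is true.
  c (successors {a, b}): φ is false.
  d (successors ∅): φ is true.
For instance, at a:
  At a: []<>[]<>~s requires <>[]<>~s at every successor {a}.
      At a: <>[]<>~s requires []<>~s at some successor in {a}.
        []<>~s holds at a, so <>[]<>~s is true at a.
  So []<>[]<>~s is true at a.
Satisfying worlds: {a, b, d}

3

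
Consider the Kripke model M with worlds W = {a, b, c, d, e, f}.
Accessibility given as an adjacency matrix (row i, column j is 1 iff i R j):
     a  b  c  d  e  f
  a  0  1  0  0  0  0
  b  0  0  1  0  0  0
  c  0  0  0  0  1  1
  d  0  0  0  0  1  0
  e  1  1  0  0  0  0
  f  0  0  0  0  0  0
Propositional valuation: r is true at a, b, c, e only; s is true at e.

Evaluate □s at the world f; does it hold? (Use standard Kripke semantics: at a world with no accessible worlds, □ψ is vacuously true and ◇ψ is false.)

At f: no accessible worlds, so □s holds vacuously.

Yes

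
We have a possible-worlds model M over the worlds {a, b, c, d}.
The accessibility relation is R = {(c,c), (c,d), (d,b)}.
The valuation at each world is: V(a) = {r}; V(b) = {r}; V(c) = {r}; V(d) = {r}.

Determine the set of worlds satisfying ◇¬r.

Recall that ◇ψ holds at a world iff ψ holds at some accessible world.
Let φ = ◇¬r. Evaluate φ at each world:
  a (successors ∅): φ is false.
  b (successors ∅): φ is false.
  c (successors {c, d}): φ is false.
  d (successors {b}): φ is false.
For instance, at d:
  At d: ◇¬r requires ¬r at some successor in {b}.
    At b: ¬r is false.
  So ◇¬r is false at d.
Satisfying worlds: none.

none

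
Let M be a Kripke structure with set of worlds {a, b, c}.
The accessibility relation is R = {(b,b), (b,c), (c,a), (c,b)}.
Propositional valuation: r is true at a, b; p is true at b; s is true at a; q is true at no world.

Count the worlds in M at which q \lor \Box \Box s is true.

Recall that \Box ψ holds at a world iff ψ holds at every accessible world, and \Diamond ψ holds iff ψ holds at some accessible world.
Let φ = q \lor \Box \Box s. Evaluate φ at each world:
  a (successors ∅): φ is true.
  b (successors {b, c}): φ is false.
  c (successors {a, b}): φ is false.
For instance, at c:
  At c: q is false, \Box \Box s is false, so q \lor \Box \Box s is false.
    At c: \Box \Box s requires \Box s at every successor {a, b}.
      \Box s fails at b, so \Box \Box s is false at c.
Satisfying worlds: {a}

1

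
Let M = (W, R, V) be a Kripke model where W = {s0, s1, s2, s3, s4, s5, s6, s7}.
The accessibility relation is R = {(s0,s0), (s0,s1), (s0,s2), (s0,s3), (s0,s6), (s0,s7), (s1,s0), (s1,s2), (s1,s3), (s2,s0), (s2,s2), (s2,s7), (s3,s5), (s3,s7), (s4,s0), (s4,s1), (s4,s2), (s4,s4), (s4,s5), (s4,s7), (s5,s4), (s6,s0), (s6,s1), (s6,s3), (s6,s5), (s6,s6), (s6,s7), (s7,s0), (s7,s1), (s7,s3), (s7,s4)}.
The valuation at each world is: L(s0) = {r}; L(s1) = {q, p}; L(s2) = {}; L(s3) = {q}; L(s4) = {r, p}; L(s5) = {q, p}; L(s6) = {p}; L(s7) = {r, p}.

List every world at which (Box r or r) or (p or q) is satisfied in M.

s0, s1, s3, s4, s5, s6, s7

Let φ = (Box r or r) or (p or q). Evaluate φ at each world:
  s0 (successors {s0, s1, s2, s3, s6, s7}): φ is true.
  s1 (successors {s0, s2, s3}): φ is true.
  s2 (successors {s0, s2, s7}): φ is false.
  s3 (successors {s5, s7}): φ is true.
  s4 (successors {s0, s1, s2, s4, s5, s7}): φ is true.
  s5 (successors {s4}): φ is true.
  s6 (successors {s0, s1, s3, s5, s6, s7}): φ is true.
  s7 (successors {s0, s1, s3, s4}): φ is true.
For instance, at s6:
  At s6: Box r or r is false, p or q is true, so (Box r or r) or (p or q) is true.
    At s6: Box r is false, r is false, so Box r or r is false.
      At s6: Box r requires r at every successor {s0, s1, s3, s5, s6, s7}.
        r fails at s1, so Box r is false at s6.
Satisfying worlds: {s0, s1, s3, s4, s5, s6, s7}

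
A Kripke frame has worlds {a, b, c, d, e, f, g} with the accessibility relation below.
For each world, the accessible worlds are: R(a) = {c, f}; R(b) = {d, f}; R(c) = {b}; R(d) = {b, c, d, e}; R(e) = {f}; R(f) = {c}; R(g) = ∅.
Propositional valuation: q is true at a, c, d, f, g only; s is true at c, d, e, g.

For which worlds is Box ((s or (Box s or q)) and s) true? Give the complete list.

Let φ = Box ((s or (Box s or q)) and s). Evaluate φ at each world:
  a (successors {c, f}): φ is false.
  b (successors {d, f}): φ is false.
  c (successors {b}): φ is false.
  d (successors {b, c, d, e}): φ is false.
  e (successors {f}): φ is false.
  f (successors {c}): φ is true.
  g (successors ∅): φ is true.
For instance, at f:
  At f: Box ((s or (Box s or q)) and s) requires (s or (Box s or q)) and s at every successor {c}.
      At c: s or (Box s or q) is true, s is true, so (s or (Box s or q)) and s is true.
  So Box ((s or (Box s or q)) and s) is true at f.
Satisfying worlds: {f, g}

f, g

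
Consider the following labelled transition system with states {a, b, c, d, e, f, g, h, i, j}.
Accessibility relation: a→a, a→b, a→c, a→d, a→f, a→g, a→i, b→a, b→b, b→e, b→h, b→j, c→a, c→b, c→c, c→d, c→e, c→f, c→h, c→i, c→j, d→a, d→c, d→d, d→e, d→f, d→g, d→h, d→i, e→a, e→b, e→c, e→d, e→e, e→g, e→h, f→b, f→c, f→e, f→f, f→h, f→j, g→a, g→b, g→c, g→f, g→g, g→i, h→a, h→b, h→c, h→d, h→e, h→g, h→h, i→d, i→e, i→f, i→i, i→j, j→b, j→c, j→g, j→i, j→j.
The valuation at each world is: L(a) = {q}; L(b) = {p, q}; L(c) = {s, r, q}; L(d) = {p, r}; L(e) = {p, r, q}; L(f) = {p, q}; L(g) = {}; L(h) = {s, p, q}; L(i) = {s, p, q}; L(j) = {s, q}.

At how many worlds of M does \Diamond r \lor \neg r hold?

Recall that \Diamond ψ holds at a world iff ψ holds at some accessible world.
Let φ = \Diamond r \lor \neg r. Evaluate φ at each world:
  a (successors {a, b, c, d, f, g, i}): φ is true.
  b (successors {a, b, e, h, j}): φ is true.
  c (successors {a, b, c, d, e, f, h, i, j}): φ is true.
  d (successors {a, c, d, e, f, g, h, i}): φ is true.
  e (successors {a, b, c, d, e, g, h}): φ is true.
  f (successors {b, c, e, f, h, j}): φ is true.
  g (successors {a, b, c, f, g, i}): φ is true.
  h (successors {a, b, c, d, e, g, h}): φ is true.
  i (successors {d, e, f, i, j}): φ is true.
  j (successors {b, c, g, i, j}): φ is true.
For instance, at i:
  At i: \Diamond r is true, \neg r is true, so \Diamond r \lor \neg r is true.
    At i: \Diamond r requires r at some successor in {d, e, f, i, j}.
      r holds at d, so \Diamond r is true at i.
Satisfying worlds: {a, b, c, d, e, f, g, h, i, j}

10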